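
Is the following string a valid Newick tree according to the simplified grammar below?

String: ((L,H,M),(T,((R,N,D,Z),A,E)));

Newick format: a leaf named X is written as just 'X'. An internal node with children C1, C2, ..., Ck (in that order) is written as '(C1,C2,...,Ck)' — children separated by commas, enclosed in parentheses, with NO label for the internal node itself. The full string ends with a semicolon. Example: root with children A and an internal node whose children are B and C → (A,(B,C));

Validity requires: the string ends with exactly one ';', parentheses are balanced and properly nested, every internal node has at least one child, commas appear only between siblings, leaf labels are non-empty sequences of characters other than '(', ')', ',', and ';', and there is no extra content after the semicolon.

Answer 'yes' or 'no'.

Input: ((L,H,M),(T,((R,N,D,Z),A,E)));
Paren balance: 5 '(' vs 5 ')' OK
Ends with single ';': True
Full parse: OK
Valid: True

Answer: yes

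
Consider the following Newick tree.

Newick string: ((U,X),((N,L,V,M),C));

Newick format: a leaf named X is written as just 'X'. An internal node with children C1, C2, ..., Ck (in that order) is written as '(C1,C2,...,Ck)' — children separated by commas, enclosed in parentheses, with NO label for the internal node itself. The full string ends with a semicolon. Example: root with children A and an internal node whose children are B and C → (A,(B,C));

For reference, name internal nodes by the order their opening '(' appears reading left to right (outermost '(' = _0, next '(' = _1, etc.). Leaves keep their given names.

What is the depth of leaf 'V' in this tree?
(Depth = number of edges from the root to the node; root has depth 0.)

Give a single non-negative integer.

Newick: ((U,X),((N,L,V,M),C));
Naming internals by '(' encounter order: outermost '(' = _0, next = _1, ...
Query node: V
Path from root: _0 -> _2 -> _3 -> V
Depth of V: 3 (number of edges from root)

Answer: 3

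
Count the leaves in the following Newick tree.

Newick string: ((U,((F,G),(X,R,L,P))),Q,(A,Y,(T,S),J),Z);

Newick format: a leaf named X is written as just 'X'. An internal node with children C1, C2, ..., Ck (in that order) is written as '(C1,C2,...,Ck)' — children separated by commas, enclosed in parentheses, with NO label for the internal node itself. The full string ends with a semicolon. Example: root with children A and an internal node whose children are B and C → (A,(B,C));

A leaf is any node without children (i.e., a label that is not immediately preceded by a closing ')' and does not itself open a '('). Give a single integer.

Newick: ((U,((F,G),(X,R,L,P))),Q,(A,Y,(T,S),J),Z);
Scan left-to-right; a leaf is any maximal label run not followed by '(':
  pos 2: leaf 'U' → count = 1
  pos 6: leaf 'F' → count = 2
  pos 8: leaf 'G' → count = 3
  pos 12: leaf 'X' → count = 4
  pos 14: leaf 'R' → count = 5
  pos 16: leaf 'L' → count = 6
  pos 18: leaf 'P' → count = 7
  pos 23: leaf 'Q' → count = 8
  pos 26: leaf 'A' → count = 9
  pos 28: leaf 'Y' → count = 10
  pos 31: leaf 'T' → count = 11
  pos 33: leaf 'S' → count = 12
  pos 36: leaf 'J' → count = 13
  pos 39: leaf 'Z' → count = 14
Total leaves: 14

Answer: 14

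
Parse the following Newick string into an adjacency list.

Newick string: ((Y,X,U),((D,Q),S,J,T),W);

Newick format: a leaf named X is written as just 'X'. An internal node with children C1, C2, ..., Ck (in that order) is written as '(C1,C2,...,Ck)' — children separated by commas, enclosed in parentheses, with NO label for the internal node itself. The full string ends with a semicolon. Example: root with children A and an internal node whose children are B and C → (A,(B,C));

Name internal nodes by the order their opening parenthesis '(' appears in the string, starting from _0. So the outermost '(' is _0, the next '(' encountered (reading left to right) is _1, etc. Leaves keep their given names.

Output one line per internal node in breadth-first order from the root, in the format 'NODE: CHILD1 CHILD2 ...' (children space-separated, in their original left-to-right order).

Input: ((Y,X,U),((D,Q),S,J,T),W);
Scanning left-to-right, naming '(' by encounter order:
  pos 0: '(' -> open internal node _0 (depth 1)
  pos 1: '(' -> open internal node _1 (depth 2)
  pos 7: ')' -> close internal node _1 (now at depth 1)
  pos 9: '(' -> open internal node _2 (depth 2)
  pos 10: '(' -> open internal node _3 (depth 3)
  pos 14: ')' -> close internal node _3 (now at depth 2)
  pos 21: ')' -> close internal node _2 (now at depth 1)
  pos 24: ')' -> close internal node _0 (now at depth 0)
Total internal nodes: 4
BFS adjacency from root:
  _0: _1 _2 W
  _1: Y X U
  _2: _3 S J T
  _3: D Q

Answer: _0: _1 _2 W
_1: Y X U
_2: _3 S J T
_3: D Q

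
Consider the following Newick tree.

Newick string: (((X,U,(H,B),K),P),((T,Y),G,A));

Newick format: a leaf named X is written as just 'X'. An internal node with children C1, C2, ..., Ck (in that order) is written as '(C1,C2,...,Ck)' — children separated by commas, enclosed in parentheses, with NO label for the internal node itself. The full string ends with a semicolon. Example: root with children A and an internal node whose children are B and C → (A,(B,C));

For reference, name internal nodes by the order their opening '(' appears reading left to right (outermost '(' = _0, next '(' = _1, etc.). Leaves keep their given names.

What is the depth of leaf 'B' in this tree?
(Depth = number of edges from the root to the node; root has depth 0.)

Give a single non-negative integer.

Answer: 4

Derivation:
Newick: (((X,U,(H,B),K),P),((T,Y),G,A));
Naming internals by '(' encounter order: outermost '(' = _0, next = _1, ...
Query node: B
Path from root: _0 -> _1 -> _2 -> _3 -> B
Depth of B: 4 (number of edges from root)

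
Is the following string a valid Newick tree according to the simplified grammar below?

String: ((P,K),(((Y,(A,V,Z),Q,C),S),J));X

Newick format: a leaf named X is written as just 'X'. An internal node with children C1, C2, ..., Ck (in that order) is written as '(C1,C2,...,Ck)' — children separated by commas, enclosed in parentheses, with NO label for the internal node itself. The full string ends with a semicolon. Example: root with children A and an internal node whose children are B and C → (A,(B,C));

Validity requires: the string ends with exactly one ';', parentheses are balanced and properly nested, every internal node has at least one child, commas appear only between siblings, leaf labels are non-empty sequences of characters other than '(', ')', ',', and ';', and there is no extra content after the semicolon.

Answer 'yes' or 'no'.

Answer: no

Derivation:
Input: ((P,K),(((Y,(A,V,Z),Q,C),S),J));X
Paren balance: 6 '(' vs 6 ')' OK
Ends with single ';': False
Full parse: FAILS (must end with ;)
Valid: False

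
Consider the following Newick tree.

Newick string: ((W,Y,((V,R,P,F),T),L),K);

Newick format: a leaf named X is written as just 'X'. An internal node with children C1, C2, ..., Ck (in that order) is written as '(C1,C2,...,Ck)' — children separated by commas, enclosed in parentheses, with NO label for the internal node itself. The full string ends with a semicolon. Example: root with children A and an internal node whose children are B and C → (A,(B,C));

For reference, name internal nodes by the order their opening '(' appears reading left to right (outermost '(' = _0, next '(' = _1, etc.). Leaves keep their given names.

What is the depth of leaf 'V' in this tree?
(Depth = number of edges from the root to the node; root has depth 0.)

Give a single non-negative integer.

Answer: 4

Derivation:
Newick: ((W,Y,((V,R,P,F),T),L),K);
Naming internals by '(' encounter order: outermost '(' = _0, next = _1, ...
Query node: V
Path from root: _0 -> _1 -> _2 -> _3 -> V
Depth of V: 4 (number of edges from root)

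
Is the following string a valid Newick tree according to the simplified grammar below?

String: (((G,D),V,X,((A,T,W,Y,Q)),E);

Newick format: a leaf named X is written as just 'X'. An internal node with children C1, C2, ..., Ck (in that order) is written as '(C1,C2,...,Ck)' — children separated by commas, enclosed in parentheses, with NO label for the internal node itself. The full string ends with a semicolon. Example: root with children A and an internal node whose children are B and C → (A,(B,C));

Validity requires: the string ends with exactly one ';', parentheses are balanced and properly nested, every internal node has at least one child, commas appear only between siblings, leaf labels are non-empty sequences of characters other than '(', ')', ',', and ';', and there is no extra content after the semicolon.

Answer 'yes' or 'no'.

Answer: no

Derivation:
Input: (((G,D),V,X,((A,T,W,Y,Q)),E);
Paren balance: 5 '(' vs 4 ')' MISMATCH
Ends with single ';': True
Full parse: FAILS (expected , or ) at pos 28)
Valid: False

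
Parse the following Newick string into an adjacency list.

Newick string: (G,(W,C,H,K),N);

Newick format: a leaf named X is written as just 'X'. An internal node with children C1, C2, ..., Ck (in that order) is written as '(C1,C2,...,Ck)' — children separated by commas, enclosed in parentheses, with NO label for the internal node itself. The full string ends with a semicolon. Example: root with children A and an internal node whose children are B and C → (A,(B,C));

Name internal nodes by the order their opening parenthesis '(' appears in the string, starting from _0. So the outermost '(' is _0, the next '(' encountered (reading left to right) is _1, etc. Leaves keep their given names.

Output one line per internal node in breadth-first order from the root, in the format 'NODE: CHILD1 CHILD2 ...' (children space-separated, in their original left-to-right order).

Answer: _0: G _1 N
_1: W C H K

Derivation:
Input: (G,(W,C,H,K),N);
Scanning left-to-right, naming '(' by encounter order:
  pos 0: '(' -> open internal node _0 (depth 1)
  pos 3: '(' -> open internal node _1 (depth 2)
  pos 11: ')' -> close internal node _1 (now at depth 1)
  pos 14: ')' -> close internal node _0 (now at depth 0)
Total internal nodes: 2
BFS adjacency from root:
  _0: G _1 N
  _1: W C H K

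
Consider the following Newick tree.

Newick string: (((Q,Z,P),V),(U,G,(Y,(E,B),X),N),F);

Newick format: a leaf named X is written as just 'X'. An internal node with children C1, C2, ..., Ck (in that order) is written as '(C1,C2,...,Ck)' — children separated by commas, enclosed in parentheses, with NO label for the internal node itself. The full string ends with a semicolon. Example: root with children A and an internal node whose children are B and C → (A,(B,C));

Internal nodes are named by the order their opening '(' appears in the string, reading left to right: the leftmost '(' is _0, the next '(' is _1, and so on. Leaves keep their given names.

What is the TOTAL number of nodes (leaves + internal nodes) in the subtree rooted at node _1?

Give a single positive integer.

Newick: (((Q,Z,P),V),(U,G,(Y,(E,B),X),N),F);
Locate _1: it is the '(' at position 1 (the 2nd '(' reading left to right).
Query: subtree rooted at _1
_1: subtree_size = 1 + 5
  _2: subtree_size = 1 + 3
    Q: subtree_size = 1 + 0
    Z: subtree_size = 1 + 0
    P: subtree_size = 1 + 0
  V: subtree_size = 1 + 0
Total subtree size of _1: 6

Answer: 6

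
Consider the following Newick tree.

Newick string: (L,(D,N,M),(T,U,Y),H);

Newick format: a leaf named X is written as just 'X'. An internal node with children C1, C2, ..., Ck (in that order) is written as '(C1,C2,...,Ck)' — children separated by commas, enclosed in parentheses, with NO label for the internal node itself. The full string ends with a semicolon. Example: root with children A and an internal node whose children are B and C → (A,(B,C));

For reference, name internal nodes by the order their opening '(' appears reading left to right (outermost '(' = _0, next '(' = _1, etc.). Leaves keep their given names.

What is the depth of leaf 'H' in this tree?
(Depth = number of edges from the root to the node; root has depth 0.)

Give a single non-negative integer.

Newick: (L,(D,N,M),(T,U,Y),H);
Naming internals by '(' encounter order: outermost '(' = _0, next = _1, ...
Query node: H
Path from root: _0 -> H
Depth of H: 1 (number of edges from root)

Answer: 1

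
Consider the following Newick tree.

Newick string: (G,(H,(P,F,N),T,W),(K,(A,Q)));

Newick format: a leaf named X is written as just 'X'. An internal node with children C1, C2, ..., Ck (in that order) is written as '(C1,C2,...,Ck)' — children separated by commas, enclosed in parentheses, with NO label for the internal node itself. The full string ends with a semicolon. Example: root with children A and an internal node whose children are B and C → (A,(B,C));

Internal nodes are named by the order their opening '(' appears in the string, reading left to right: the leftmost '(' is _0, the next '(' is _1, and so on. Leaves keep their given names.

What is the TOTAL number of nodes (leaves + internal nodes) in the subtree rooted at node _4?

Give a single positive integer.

Answer: 3

Derivation:
Newick: (G,(H,(P,F,N),T,W),(K,(A,Q)));
Locate _4: it is the '(' at position 22 (the 5th '(' reading left to right).
Query: subtree rooted at _4
_4: subtree_size = 1 + 2
  A: subtree_size = 1 + 0
  Q: subtree_size = 1 + 0
Total subtree size of _4: 3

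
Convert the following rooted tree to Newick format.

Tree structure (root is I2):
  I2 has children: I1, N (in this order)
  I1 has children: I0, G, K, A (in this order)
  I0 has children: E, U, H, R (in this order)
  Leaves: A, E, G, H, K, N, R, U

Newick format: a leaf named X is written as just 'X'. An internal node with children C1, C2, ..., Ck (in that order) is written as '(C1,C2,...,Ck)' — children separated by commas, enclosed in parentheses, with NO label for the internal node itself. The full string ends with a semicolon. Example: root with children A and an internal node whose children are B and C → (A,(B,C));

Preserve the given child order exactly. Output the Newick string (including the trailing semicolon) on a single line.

internal I2 with children ['I1', 'N']
  internal I1 with children ['I0', 'G', 'K', 'A']
    internal I0 with children ['E', 'U', 'H', 'R']
      leaf 'E' → 'E'
      leaf 'U' → 'U'
      leaf 'H' → 'H'
      leaf 'R' → 'R'
    → '(E,U,H,R)'
    leaf 'G' → 'G'
    leaf 'K' → 'K'
    leaf 'A' → 'A'
  → '((E,U,H,R),G,K,A)'
  leaf 'N' → 'N'
→ '(((E,U,H,R),G,K,A),N)'
Final: (((E,U,H,R),G,K,A),N);

Answer: (((E,U,H,R),G,K,A),N);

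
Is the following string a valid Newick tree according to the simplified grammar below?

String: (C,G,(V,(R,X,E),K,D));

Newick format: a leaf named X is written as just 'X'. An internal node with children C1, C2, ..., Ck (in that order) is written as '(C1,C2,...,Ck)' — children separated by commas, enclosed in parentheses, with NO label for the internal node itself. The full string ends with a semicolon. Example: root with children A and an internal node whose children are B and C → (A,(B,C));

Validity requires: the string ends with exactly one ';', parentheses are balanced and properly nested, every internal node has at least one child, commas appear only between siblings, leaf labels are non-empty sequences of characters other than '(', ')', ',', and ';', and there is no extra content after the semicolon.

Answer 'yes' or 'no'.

Input: (C,G,(V,(R,X,E),K,D));
Paren balance: 3 '(' vs 3 ')' OK
Ends with single ';': True
Full parse: OK
Valid: True

Answer: yes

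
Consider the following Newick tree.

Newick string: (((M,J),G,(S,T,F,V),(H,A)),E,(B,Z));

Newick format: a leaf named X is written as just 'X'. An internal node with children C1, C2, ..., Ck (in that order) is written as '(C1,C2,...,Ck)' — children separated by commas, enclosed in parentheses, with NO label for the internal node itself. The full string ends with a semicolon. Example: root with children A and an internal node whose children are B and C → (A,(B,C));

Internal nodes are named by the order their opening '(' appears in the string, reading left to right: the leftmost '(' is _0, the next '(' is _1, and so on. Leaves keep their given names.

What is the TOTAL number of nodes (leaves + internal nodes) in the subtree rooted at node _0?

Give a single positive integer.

Answer: 18

Derivation:
Newick: (((M,J),G,(S,T,F,V),(H,A)),E,(B,Z));
Locate _0: it is the '(' at position 0 (the 1st '(' reading left to right).
Query: subtree rooted at _0
_0: subtree_size = 1 + 17
  _1: subtree_size = 1 + 12
    _2: subtree_size = 1 + 2
      M: subtree_size = 1 + 0
      J: subtree_size = 1 + 0
    G: subtree_size = 1 + 0
    _3: subtree_size = 1 + 4
      S: subtree_size = 1 + 0
      T: subtree_size = 1 + 0
      F: subtree_size = 1 + 0
      V: subtree_size = 1 + 0
    _4: subtree_size = 1 + 2
      H: subtree_size = 1 + 0
      A: subtree_size = 1 + 0
  E: subtree_size = 1 + 0
  _5: subtree_size = 1 + 2
    B: subtree_size = 1 + 0
    Z: subtree_size = 1 + 0
Total subtree size of _0: 18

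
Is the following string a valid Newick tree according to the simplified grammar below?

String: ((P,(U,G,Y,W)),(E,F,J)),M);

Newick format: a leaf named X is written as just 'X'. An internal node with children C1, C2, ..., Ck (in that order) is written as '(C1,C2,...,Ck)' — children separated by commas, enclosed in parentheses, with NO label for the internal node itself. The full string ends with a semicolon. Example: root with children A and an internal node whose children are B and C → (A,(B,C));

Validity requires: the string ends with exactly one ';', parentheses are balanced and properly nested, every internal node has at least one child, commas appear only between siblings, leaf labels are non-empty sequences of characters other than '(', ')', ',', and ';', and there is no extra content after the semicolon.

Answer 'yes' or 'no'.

Answer: no

Derivation:
Input: ((P,(U,G,Y,W)),(E,F,J)),M);
Paren balance: 4 '(' vs 5 ')' MISMATCH
Ends with single ';': True
Full parse: FAILS (extra content after tree at pos 23)
Valid: False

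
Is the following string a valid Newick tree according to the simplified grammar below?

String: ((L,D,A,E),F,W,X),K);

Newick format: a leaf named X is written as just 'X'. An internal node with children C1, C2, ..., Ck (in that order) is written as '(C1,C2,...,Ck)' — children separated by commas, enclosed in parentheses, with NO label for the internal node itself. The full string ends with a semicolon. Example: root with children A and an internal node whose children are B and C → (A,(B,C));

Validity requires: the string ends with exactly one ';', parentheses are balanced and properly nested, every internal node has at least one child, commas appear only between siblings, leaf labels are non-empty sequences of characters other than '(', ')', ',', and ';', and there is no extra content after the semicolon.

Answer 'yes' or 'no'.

Input: ((L,D,A,E),F,W,X),K);
Paren balance: 2 '(' vs 3 ')' MISMATCH
Ends with single ';': True
Full parse: FAILS (extra content after tree at pos 17)
Valid: False

Answer: no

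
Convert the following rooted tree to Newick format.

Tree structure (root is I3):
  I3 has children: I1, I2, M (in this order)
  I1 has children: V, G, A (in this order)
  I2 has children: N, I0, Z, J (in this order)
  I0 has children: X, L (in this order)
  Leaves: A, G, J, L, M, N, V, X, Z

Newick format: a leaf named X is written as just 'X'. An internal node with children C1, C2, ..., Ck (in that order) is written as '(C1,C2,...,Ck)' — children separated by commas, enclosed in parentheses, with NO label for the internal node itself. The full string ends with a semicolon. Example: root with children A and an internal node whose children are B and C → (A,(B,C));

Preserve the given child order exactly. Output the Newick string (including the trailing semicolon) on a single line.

internal I3 with children ['I1', 'I2', 'M']
  internal I1 with children ['V', 'G', 'A']
    leaf 'V' → 'V'
    leaf 'G' → 'G'
    leaf 'A' → 'A'
  → '(V,G,A)'
  internal I2 with children ['N', 'I0', 'Z', 'J']
    leaf 'N' → 'N'
    internal I0 with children ['X', 'L']
      leaf 'X' → 'X'
      leaf 'L' → 'L'
    → '(X,L)'
    leaf 'Z' → 'Z'
    leaf 'J' → 'J'
  → '(N,(X,L),Z,J)'
  leaf 'M' → 'M'
→ '((V,G,A),(N,(X,L),Z,J),M)'
Final: ((V,G,A),(N,(X,L),Z,J),M);

Answer: ((V,G,A),(N,(X,L),Z,J),M);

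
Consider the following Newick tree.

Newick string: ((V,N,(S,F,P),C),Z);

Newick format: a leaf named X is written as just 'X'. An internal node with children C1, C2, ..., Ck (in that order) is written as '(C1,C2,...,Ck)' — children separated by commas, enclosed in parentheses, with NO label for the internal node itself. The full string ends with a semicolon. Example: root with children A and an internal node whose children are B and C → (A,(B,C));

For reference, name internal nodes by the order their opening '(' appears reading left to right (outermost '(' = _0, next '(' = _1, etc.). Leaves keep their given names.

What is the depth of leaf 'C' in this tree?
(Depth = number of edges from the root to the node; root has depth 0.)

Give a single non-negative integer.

Newick: ((V,N,(S,F,P),C),Z);
Naming internals by '(' encounter order: outermost '(' = _0, next = _1, ...
Query node: C
Path from root: _0 -> _1 -> C
Depth of C: 2 (number of edges from root)

Answer: 2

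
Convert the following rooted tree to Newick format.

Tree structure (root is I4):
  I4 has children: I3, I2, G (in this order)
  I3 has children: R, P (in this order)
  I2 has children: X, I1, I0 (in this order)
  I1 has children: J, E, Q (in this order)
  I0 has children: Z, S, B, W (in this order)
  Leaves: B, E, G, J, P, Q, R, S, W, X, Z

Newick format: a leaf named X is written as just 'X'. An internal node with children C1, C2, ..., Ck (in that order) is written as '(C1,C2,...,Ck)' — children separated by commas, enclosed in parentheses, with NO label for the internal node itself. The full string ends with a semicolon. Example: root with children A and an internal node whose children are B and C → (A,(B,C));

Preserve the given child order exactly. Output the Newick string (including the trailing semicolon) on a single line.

internal I4 with children ['I3', 'I2', 'G']
  internal I3 with children ['R', 'P']
    leaf 'R' → 'R'
    leaf 'P' → 'P'
  → '(R,P)'
  internal I2 with children ['X', 'I1', 'I0']
    leaf 'X' → 'X'
    internal I1 with children ['J', 'E', 'Q']
      leaf 'J' → 'J'
      leaf 'E' → 'E'
      leaf 'Q' → 'Q'
    → '(J,E,Q)'
    internal I0 with children ['Z', 'S', 'B', 'W']
      leaf 'Z' → 'Z'
      leaf 'S' → 'S'
      leaf 'B' → 'B'
      leaf 'W' → 'W'
    → '(Z,S,B,W)'
  → '(X,(J,E,Q),(Z,S,B,W))'
  leaf 'G' → 'G'
→ '((R,P),(X,(J,E,Q),(Z,S,B,W)),G)'
Final: ((R,P),(X,(J,E,Q),(Z,S,B,W)),G);

Answer: ((R,P),(X,(J,E,Q),(Z,S,B,W)),G);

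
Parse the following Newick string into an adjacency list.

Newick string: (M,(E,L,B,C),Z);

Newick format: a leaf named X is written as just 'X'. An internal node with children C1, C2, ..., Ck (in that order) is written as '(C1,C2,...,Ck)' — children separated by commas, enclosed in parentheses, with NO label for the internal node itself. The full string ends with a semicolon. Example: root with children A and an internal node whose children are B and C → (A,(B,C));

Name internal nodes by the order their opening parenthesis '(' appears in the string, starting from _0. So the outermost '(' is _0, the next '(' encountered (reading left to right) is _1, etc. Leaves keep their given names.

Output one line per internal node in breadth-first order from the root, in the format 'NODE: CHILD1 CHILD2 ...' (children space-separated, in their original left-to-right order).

Input: (M,(E,L,B,C),Z);
Scanning left-to-right, naming '(' by encounter order:
  pos 0: '(' -> open internal node _0 (depth 1)
  pos 3: '(' -> open internal node _1 (depth 2)
  pos 11: ')' -> close internal node _1 (now at depth 1)
  pos 14: ')' -> close internal node _0 (now at depth 0)
Total internal nodes: 2
BFS adjacency from root:
  _0: M _1 Z
  _1: E L B C

Answer: _0: M _1 Z
_1: E L B C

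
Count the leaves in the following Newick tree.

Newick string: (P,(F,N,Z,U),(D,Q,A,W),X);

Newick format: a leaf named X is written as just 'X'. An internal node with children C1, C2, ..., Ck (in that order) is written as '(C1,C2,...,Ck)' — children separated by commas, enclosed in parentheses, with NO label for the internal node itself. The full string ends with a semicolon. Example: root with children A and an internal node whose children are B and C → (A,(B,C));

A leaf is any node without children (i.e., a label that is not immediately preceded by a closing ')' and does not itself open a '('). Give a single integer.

Newick: (P,(F,N,Z,U),(D,Q,A,W),X);
Scan left-to-right; a leaf is any maximal label run not followed by '(':
  pos 1: leaf 'P' → count = 1
  pos 4: leaf 'F' → count = 2
  pos 6: leaf 'N' → count = 3
  pos 8: leaf 'Z' → count = 4
  pos 10: leaf 'U' → count = 5
  pos 14: leaf 'D' → count = 6
  pos 16: leaf 'Q' → count = 7
  pos 18: leaf 'A' → count = 8
  pos 20: leaf 'W' → count = 9
  pos 23: leaf 'X' → count = 10
Total leaves: 10

Answer: 10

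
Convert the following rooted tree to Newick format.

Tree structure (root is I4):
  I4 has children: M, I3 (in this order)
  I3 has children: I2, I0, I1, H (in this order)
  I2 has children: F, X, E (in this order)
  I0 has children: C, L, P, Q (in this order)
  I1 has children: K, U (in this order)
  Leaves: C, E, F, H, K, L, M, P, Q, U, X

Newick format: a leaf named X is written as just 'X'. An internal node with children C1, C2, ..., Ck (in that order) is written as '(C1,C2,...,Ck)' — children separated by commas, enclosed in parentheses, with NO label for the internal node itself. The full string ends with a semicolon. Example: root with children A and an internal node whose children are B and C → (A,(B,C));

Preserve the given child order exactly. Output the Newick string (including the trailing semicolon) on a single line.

Answer: (M,((F,X,E),(C,L,P,Q),(K,U),H));

Derivation:
internal I4 with children ['M', 'I3']
  leaf 'M' → 'M'
  internal I3 with children ['I2', 'I0', 'I1', 'H']
    internal I2 with children ['F', 'X', 'E']
      leaf 'F' → 'F'
      leaf 'X' → 'X'
      leaf 'E' → 'E'
    → '(F,X,E)'
    internal I0 with children ['C', 'L', 'P', 'Q']
      leaf 'C' → 'C'
      leaf 'L' → 'L'
      leaf 'P' → 'P'
      leaf 'Q' → 'Q'
    → '(C,L,P,Q)'
    internal I1 with children ['K', 'U']
      leaf 'K' → 'K'
      leaf 'U' → 'U'
    → '(K,U)'
    leaf 'H' → 'H'
  → '((F,X,E),(C,L,P,Q),(K,U),H)'
→ '(M,((F,X,E),(C,L,P,Q),(K,U),H))'
Final: (M,((F,X,E),(C,L,P,Q),(K,U),H));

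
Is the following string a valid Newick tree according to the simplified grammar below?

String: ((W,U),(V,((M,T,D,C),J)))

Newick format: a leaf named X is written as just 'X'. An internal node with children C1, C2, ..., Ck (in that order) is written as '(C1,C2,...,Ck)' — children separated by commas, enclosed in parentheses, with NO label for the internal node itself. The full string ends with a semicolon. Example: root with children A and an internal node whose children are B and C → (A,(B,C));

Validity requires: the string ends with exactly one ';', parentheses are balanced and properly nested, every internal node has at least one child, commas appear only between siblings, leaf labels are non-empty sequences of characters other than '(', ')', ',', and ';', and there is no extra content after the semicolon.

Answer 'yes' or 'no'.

Input: ((W,U),(V,((M,T,D,C),J)))
Paren balance: 5 '(' vs 5 ')' OK
Ends with single ';': False
Full parse: FAILS (must end with ;)
Valid: False

Answer: no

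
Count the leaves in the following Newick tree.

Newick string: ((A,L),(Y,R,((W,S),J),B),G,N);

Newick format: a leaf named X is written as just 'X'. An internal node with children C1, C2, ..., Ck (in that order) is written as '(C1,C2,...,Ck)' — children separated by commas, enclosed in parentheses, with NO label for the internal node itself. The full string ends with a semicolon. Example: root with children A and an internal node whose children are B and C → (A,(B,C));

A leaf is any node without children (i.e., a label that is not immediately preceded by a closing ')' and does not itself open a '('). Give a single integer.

Answer: 10

Derivation:
Newick: ((A,L),(Y,R,((W,S),J),B),G,N);
Scan left-to-right; a leaf is any maximal label run not followed by '(':
  pos 2: leaf 'A' → count = 1
  pos 4: leaf 'L' → count = 2
  pos 8: leaf 'Y' → count = 3
  pos 10: leaf 'R' → count = 4
  pos 14: leaf 'W' → count = 5
  pos 16: leaf 'S' → count = 6
  pos 19: leaf 'J' → count = 7
  pos 22: leaf 'B' → count = 8
  pos 25: leaf 'G' → count = 9
  pos 27: leaf 'N' → count = 10
Total leaves: 10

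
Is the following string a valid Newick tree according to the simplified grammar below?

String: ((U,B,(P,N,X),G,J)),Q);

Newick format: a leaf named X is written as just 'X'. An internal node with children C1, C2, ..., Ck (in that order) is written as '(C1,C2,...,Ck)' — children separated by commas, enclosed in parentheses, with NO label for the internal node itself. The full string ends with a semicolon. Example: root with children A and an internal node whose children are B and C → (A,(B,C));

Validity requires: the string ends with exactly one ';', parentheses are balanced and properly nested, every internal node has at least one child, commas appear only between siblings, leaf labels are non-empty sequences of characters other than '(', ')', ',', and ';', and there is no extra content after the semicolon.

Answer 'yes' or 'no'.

Answer: no

Derivation:
Input: ((U,B,(P,N,X),G,J)),Q);
Paren balance: 3 '(' vs 4 ')' MISMATCH
Ends with single ';': True
Full parse: FAILS (extra content after tree at pos 19)
Valid: False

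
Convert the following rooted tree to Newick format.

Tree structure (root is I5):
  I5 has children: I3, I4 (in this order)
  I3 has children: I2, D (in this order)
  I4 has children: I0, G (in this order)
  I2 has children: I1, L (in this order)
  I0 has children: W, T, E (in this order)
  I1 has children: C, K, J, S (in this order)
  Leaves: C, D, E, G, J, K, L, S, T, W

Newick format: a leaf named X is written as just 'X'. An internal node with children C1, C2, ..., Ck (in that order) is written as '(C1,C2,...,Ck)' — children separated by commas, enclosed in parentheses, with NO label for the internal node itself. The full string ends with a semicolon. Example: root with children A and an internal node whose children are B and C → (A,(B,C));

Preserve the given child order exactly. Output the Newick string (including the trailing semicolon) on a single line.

internal I5 with children ['I3', 'I4']
  internal I3 with children ['I2', 'D']
    internal I2 with children ['I1', 'L']
      internal I1 with children ['C', 'K', 'J', 'S']
        leaf 'C' → 'C'
        leaf 'K' → 'K'
        leaf 'J' → 'J'
        leaf 'S' → 'S'
      → '(C,K,J,S)'
      leaf 'L' → 'L'
    → '((C,K,J,S),L)'
    leaf 'D' → 'D'
  → '(((C,K,J,S),L),D)'
  internal I4 with children ['I0', 'G']
    internal I0 with children ['W', 'T', 'E']
      leaf 'W' → 'W'
      leaf 'T' → 'T'
      leaf 'E' → 'E'
    → '(W,T,E)'
    leaf 'G' → 'G'
  → '((W,T,E),G)'
→ '((((C,K,J,S),L),D),((W,T,E),G))'
Final: ((((C,K,J,S),L),D),((W,T,E),G));

Answer: ((((C,K,J,S),L),D),((W,T,E),G));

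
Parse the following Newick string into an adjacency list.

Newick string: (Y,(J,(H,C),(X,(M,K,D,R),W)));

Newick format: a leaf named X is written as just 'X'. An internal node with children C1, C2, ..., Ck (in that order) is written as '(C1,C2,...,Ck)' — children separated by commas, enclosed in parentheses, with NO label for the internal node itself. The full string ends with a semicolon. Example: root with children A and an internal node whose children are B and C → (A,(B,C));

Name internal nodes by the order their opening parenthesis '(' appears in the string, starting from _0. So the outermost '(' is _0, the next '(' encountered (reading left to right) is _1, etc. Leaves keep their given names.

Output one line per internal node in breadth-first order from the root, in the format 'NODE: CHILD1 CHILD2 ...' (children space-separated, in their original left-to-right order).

Answer: _0: Y _1
_1: J _2 _3
_2: H C
_3: X _4 W
_4: M K D R

Derivation:
Input: (Y,(J,(H,C),(X,(M,K,D,R),W)));
Scanning left-to-right, naming '(' by encounter order:
  pos 0: '(' -> open internal node _0 (depth 1)
  pos 3: '(' -> open internal node _1 (depth 2)
  pos 6: '(' -> open internal node _2 (depth 3)
  pos 10: ')' -> close internal node _2 (now at depth 2)
  pos 12: '(' -> open internal node _3 (depth 3)
  pos 15: '(' -> open internal node _4 (depth 4)
  pos 23: ')' -> close internal node _4 (now at depth 3)
  pos 26: ')' -> close internal node _3 (now at depth 2)
  pos 27: ')' -> close internal node _1 (now at depth 1)
  pos 28: ')' -> close internal node _0 (now at depth 0)
Total internal nodes: 5
BFS adjacency from root:
  _0: Y _1
  _1: J _2 _3
  _2: H C
  _3: X _4 W
  _4: M K D R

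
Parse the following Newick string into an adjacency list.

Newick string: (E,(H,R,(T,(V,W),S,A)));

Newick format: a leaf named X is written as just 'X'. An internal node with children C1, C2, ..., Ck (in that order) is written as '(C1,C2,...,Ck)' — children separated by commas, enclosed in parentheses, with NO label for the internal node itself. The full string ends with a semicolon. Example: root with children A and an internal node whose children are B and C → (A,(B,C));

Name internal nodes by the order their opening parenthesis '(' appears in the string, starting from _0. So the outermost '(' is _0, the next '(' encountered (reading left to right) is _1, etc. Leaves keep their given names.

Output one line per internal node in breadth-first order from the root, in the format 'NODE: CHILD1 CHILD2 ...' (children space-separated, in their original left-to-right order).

Input: (E,(H,R,(T,(V,W),S,A)));
Scanning left-to-right, naming '(' by encounter order:
  pos 0: '(' -> open internal node _0 (depth 1)
  pos 3: '(' -> open internal node _1 (depth 2)
  pos 8: '(' -> open internal node _2 (depth 3)
  pos 11: '(' -> open internal node _3 (depth 4)
  pos 15: ')' -> close internal node _3 (now at depth 3)
  pos 20: ')' -> close internal node _2 (now at depth 2)
  pos 21: ')' -> close internal node _1 (now at depth 1)
  pos 22: ')' -> close internal node _0 (now at depth 0)
Total internal nodes: 4
BFS adjacency from root:
  _0: E _1
  _1: H R _2
  _2: T _3 S A
  _3: V W

Answer: _0: E _1
_1: H R _2
_2: T _3 S A
_3: V W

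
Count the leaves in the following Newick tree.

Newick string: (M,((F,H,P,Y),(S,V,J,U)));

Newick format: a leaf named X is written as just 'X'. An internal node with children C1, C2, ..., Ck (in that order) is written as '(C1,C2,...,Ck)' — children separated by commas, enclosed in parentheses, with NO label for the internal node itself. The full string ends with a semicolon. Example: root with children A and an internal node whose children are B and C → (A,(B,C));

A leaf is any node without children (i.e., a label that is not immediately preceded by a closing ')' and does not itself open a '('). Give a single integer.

Answer: 9

Derivation:
Newick: (M,((F,H,P,Y),(S,V,J,U)));
Scan left-to-right; a leaf is any maximal label run not followed by '(':
  pos 1: leaf 'M' → count = 1
  pos 5: leaf 'F' → count = 2
  pos 7: leaf 'H' → count = 3
  pos 9: leaf 'P' → count = 4
  pos 11: leaf 'Y' → count = 5
  pos 15: leaf 'S' → count = 6
  pos 17: leaf 'V' → count = 7
  pos 19: leaf 'J' → count = 8
  pos 21: leaf 'U' → count = 9
Total leaves: 9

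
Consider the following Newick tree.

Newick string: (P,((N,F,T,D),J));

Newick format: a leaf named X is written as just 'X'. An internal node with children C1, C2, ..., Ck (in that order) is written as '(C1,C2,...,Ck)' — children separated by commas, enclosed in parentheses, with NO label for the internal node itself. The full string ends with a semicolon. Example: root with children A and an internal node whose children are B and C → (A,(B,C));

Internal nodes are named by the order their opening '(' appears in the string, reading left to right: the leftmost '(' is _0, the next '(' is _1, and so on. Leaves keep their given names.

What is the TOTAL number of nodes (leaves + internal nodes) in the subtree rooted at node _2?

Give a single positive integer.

Answer: 5

Derivation:
Newick: (P,((N,F,T,D),J));
Locate _2: it is the '(' at position 4 (the 3rd '(' reading left to right).
Query: subtree rooted at _2
_2: subtree_size = 1 + 4
  N: subtree_size = 1 + 0
  F: subtree_size = 1 + 0
  T: subtree_size = 1 + 0
  D: subtree_size = 1 + 0
Total subtree size of _2: 5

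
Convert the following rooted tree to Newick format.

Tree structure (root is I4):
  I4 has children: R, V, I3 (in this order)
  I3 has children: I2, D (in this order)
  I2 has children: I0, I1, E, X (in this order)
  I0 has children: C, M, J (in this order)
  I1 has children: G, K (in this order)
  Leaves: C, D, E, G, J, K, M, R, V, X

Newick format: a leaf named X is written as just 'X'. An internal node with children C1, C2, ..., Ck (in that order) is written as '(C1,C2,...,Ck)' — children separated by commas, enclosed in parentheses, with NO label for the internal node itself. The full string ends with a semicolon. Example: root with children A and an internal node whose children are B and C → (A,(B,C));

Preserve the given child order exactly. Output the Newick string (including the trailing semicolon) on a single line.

Answer: (R,V,(((C,M,J),(G,K),E,X),D));

Derivation:
internal I4 with children ['R', 'V', 'I3']
  leaf 'R' → 'R'
  leaf 'V' → 'V'
  internal I3 with children ['I2', 'D']
    internal I2 with children ['I0', 'I1', 'E', 'X']
      internal I0 with children ['C', 'M', 'J']
        leaf 'C' → 'C'
        leaf 'M' → 'M'
        leaf 'J' → 'J'
      → '(C,M,J)'
      internal I1 with children ['G', 'K']
        leaf 'G' → 'G'
        leaf 'K' → 'K'
      → '(G,K)'
      leaf 'E' → 'E'
      leaf 'X' → 'X'
    → '((C,M,J),(G,K),E,X)'
    leaf 'D' → 'D'
  → '(((C,M,J),(G,K),E,X),D)'
→ '(R,V,(((C,M,J),(G,K),E,X),D))'
Final: (R,V,(((C,M,J),(G,K),E,X),D));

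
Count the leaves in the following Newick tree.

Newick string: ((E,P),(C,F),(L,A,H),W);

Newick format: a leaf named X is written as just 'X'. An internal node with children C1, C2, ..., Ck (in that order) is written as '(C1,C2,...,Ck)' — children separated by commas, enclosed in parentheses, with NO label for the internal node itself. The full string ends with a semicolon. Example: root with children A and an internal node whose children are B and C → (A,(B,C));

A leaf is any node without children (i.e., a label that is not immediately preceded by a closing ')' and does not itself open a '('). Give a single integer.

Newick: ((E,P),(C,F),(L,A,H),W);
Scan left-to-right; a leaf is any maximal label run not followed by '(':
  pos 2: leaf 'E' → count = 1
  pos 4: leaf 'P' → count = 2
  pos 8: leaf 'C' → count = 3
  pos 10: leaf 'F' → count = 4
  pos 14: leaf 'L' → count = 5
  pos 16: leaf 'A' → count = 6
  pos 18: leaf 'H' → count = 7
  pos 21: leaf 'W' → count = 8
Total leaves: 8

Answer: 8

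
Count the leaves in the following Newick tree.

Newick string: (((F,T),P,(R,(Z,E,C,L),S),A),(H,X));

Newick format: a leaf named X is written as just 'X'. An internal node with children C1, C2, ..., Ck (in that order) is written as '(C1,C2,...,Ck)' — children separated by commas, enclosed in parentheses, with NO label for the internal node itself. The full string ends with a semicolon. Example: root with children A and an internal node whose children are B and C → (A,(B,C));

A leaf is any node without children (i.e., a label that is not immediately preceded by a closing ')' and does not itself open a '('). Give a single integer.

Newick: (((F,T),P,(R,(Z,E,C,L),S),A),(H,X));
Scan left-to-right; a leaf is any maximal label run not followed by '(':
  pos 3: leaf 'F' → count = 1
  pos 5: leaf 'T' → count = 2
  pos 8: leaf 'P' → count = 3
  pos 11: leaf 'R' → count = 4
  pos 14: leaf 'Z' → count = 5
  pos 16: leaf 'E' → count = 6
  pos 18: leaf 'C' → count = 7
  pos 20: leaf 'L' → count = 8
  pos 23: leaf 'S' → count = 9
  pos 26: leaf 'A' → count = 10
  pos 30: leaf 'H' → count = 11
  pos 32: leaf 'X' → count = 12
Total leaves: 12

Answer: 12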